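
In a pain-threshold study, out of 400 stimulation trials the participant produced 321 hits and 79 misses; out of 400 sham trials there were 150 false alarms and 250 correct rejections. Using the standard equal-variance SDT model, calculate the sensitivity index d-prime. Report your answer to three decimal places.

d-prime = 1.169

H = 321/400 = 0.8025
FA = 150/400 = 0.3750
z(H) = 0.8506
z(FA) = -0.3186
d' = z(H) − z(FA) = 0.8506 − (-0.3186) = 1.1692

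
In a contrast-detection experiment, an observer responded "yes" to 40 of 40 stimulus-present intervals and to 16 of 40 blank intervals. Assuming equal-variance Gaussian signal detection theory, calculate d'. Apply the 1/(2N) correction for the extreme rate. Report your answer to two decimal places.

The hit rate is 40/40 = 1, so apply the 1/(2N) correction: H → 1 − 1/(2·40) = 0.98750.
z(H) = z(0.98750) = 2.241
z(FA) = z(0.40000) = -0.253
d' = 2.241 − (-0.253) = 2.494

d' = 2.49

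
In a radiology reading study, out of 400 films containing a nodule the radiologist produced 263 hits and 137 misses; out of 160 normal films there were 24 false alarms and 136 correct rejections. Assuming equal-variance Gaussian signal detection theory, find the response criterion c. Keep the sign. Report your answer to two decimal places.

c = 0.32

H = 263/400 = 0.6575
FA = 24/160 = 0.1500
z(H) = z(0.6575) = 0.406
z(FA) = z(0.1500) = -1.036
c = −½·[z(H) + z(FA)] = −0.5 × (0.406 + (-1.036)) = 0.315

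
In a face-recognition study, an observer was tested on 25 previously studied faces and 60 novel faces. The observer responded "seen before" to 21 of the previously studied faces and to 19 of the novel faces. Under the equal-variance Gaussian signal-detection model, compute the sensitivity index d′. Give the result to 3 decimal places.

H = 21/25 = 0.8400
FA = 19/60 = 0.3167
z(H) = 0.9945
z(FA) = -0.4769
d' = z(H) − z(FA) = 0.9945 − (-0.4769) = 1.4714

d′ = 1.471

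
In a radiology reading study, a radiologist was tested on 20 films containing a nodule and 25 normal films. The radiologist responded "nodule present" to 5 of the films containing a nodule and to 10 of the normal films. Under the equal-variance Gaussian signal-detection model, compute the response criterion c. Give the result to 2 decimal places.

c = 0.46

H = 5/20 = 0.2500
FA = 10/25 = 0.4000
z(H) = z(0.2500) = -0.6745
z(FA) = z(0.4000) = -0.2533
c = −½·[z(H) + z(FA)] = −0.5 × (-0.6745 + (-0.2533)) = 0.4639
c > 0: the radiologist has a conservative response bias.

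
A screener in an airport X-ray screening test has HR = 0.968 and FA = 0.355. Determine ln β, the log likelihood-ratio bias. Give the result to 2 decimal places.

ln β = -1.65

Φ⁻¹(H) = 1.852
Φ⁻¹(FA) = -0.372
ln β = −½·[z(H)² − z(FA)²] = −0.5 × (3.430 − 0.138) = -1.646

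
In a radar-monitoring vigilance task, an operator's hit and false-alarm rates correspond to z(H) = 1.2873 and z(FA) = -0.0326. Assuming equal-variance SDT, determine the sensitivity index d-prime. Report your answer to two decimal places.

d' = z(H) − z(FA) = 1.2873 − (-0.0326) = 1.3199

d-prime = 1.32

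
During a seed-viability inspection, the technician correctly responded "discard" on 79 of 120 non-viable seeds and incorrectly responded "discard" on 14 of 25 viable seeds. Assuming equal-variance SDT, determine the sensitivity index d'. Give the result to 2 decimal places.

H = 79/120 = 0.6583
FA = 14/25 = 0.5600
Φ⁻¹(H) = Φ⁻¹(0.6583) = 0.408
Φ⁻¹(FA) = Φ⁻¹(0.5600) = 0.151
d' = z(H) − z(FA) = 0.408 − 0.151 = 0.257

d' = 0.26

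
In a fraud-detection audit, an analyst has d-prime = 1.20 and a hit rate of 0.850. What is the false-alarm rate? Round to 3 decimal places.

false-alarm rate = 0.435

z(hit rate) = z(0.850) = 1.0364
z(FA) = z(H) − d' = 1.0364 − 1.20 = -0.1636
false-alarm rate = Φ(-0.1636) = 0.4350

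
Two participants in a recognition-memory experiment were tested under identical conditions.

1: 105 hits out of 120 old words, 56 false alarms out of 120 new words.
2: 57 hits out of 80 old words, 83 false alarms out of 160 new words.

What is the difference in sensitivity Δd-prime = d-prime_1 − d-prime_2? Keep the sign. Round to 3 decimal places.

1: z(0.8750) = 1.1503, z(0.4667) = -0.0836, d' = 1.2339
2: z(0.7125) = 0.5607, z(0.5188) = 0.0471, d' = 0.5136
Δd' = d'_1 − d'_2 = 1.2339 − 0.5136 = 0.7203
1 has the higher sensitivity.

Δd-prime = 0.720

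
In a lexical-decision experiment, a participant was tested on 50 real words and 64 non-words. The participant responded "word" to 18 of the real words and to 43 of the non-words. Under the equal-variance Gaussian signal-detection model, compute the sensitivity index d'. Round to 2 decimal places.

d' = -0.80

H = 18/50 = 0.3600
FA = 43/64 = 0.6719
z(H) = z(0.3600) = -0.358
z(FA) = z(0.6719) = 0.445
d' = z(H) − z(FA) = -0.358 − 0.445 = -0.803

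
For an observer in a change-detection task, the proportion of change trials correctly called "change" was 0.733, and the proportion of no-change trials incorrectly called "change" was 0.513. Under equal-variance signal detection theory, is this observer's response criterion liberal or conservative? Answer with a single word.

z(H) = 0.622, z(FA) = 0.033
c = −½·(z(H) + z(FA)) = -0.3275
c < 0 → liberal criterion (biased toward responding “yes”).

liberal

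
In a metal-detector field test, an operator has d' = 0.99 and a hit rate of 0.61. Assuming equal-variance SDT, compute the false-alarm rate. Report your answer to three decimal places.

false-alarm rate = 0.239

z(hit rate) = z(0.61) = 0.2793
z(FA) = z(H) − d' = 0.2793 − 0.99 = -0.7107
false-alarm rate = Φ(-0.7107) = 0.2386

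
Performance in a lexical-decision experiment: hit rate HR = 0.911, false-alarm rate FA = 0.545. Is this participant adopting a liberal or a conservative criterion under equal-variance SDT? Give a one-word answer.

z(H) = 1.347, z(FA) = 0.113
c = −½·(z(H) + z(FA)) = -0.730
c < 0 → liberal criterion (biased toward responding “yes”).

liberal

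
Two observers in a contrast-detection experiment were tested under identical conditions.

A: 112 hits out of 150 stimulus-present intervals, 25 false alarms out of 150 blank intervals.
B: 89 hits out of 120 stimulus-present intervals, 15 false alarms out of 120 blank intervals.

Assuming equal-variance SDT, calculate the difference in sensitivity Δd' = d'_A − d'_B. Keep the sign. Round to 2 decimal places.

Δd' = -0.17

A: z(0.7467) = 0.664, z(0.1667) = -0.967, d' = 1.631
B: z(0.7417) = 0.649, z(0.1250) = -1.150, d' = 1.799
Δd' = d'_A − d'_B = 1.631 − 1.799 = -0.168
B has the higher sensitivity.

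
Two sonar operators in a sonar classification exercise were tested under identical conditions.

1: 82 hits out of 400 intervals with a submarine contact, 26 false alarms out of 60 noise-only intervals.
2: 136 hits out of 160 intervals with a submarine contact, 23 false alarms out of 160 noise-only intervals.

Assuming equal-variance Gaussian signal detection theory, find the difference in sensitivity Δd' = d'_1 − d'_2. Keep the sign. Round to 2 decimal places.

1: z(0.2050) = -0.824, z(0.4333) = -0.168, d' = -0.656
2: z(0.8500) = 1.036, z(0.1437) = -1.064, d' = 2.100
Δd' = d'_1 − d'_2 = -0.656 − 2.100 = -2.756
2 has the higher sensitivity.

Δd' = -2.76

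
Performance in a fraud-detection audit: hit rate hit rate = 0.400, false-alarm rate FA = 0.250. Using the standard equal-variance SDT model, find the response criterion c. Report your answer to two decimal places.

c = 0.46

z(0.400) = -0.253, z(0.250) = -0.674
c = −½·[z(H) + z(FA)] = −0.5 × (-0.253 + (-0.674)) = 0.4635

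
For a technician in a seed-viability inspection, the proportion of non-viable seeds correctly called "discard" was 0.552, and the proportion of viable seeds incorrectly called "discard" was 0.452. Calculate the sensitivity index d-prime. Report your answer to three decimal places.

Φ⁻¹(H) = 0.1307
Φ⁻¹(FA) = -0.1206
d' = z(H) − z(FA) = 0.1307 − (-0.1206) = 0.2513

d-prime = 0.251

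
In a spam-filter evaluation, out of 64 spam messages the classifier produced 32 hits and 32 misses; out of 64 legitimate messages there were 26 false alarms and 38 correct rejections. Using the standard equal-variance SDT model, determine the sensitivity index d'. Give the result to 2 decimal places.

H = 32/64 = 0.5000
FA = 26/64 = 0.4062
z(H) = z(0.5000) = 0.0000
z(FA) = z(0.4062) = -0.2373
d' = z(H) − z(FA) = 0.0000 − (-0.2373) = 0.2373

d' = 0.24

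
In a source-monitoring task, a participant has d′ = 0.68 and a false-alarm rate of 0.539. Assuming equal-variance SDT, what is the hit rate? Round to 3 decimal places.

hit rate = 0.782

z(false-alarm rate) = z(0.539) = 0.0979
z(H) = z(FA) + d' = 0.0979 + 0.68 = 0.7779
hit rate = Φ(0.7779) = 0.7817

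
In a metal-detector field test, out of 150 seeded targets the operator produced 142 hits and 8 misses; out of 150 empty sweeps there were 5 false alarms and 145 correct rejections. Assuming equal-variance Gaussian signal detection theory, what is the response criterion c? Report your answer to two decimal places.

c = 0.11

H = 142/150 = 0.9467
FA = 5/150 = 0.0333
Φ⁻¹(0.9467) = 1.614, Φ⁻¹(0.0333) = -1.834
c = −½·[z(H) + z(FA)] = −0.5 × (1.614 + (-1.834)) = 0.110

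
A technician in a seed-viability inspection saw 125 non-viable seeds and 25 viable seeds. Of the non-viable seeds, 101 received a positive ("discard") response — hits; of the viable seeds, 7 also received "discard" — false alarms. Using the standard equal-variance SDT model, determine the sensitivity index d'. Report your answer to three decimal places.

H = 101/125 = 0.8080
FA = 7/25 = 0.2800
z(0.8080) = 0.8705, z(0.2800) = -0.5828
d' = z(H) − z(FA) = 0.8705 − (-0.5828) = 1.4533

d' = 1.453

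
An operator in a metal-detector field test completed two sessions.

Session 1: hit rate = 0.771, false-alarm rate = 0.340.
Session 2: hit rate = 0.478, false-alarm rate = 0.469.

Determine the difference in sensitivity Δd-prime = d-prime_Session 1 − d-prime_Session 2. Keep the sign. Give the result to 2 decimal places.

Session 1: z(0.771) = 0.742, z(0.340) = -0.412, d' = 1.154
Session 2: z(0.478) = -0.055, z(0.469) = -0.078, d' = 0.023
Δd' = d'_Session 1 − d'_Session 2 = 1.154 − 0.023 = 1.131
Session 1 has the higher sensitivity.

Δd-prime = 1.13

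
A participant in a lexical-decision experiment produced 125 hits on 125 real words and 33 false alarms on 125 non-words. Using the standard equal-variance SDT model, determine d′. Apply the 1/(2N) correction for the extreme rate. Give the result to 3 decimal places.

d′ = 3.283

The hit rate is 125/125 = 1, so apply the 1/(2N) correction: H → 1 − 1/(2·125) = 0.99600.
z(H) = z(0.99600) = 2.6521
z(FA) = z(0.26400) = -0.6311
d' = 2.6521 − (-0.6311) = 3.2832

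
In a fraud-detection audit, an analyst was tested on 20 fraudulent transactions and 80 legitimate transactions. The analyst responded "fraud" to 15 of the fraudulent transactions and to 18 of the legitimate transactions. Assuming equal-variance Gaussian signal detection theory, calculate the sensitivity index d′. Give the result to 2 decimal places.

H = 15/20 = 0.7500
FA = 18/80 = 0.2250
z(0.7500) = 0.674, z(0.2250) = -0.755
d' = z(H) − z(FA) = 0.674 − (-0.755) = 1.429

d′ = 1.43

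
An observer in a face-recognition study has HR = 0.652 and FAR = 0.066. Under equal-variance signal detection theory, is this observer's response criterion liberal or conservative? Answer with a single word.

conservative

z(H) = 0.391, z(FA) = -1.506
c = −½·(z(H) + z(FA)) = 0.5575
c > 0 → conservative criterion (biased toward responding “no”).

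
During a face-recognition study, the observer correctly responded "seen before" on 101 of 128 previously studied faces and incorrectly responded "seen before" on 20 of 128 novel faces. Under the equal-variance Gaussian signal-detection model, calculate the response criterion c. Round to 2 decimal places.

H = 101/128 = 0.7891
FA = 20/128 = 0.1562
z(H) = 0.8033
z(FA) = -1.0102
c = −½·[z(H) + z(FA)] = −0.5 × (0.8033 + (-1.0102)) = 0.10345

c = 0.10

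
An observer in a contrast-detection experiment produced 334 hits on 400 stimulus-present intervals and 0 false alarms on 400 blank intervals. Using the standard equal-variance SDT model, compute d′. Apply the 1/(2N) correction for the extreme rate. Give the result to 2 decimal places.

The false-alarm rate is 0/400 = 0, so apply the 1/(2N) correction: FA → 1/(2·400) = 0.00125.
z(H) = z(0.83500) = 0.974
z(FA) = z(0.00125) = -3.023
d' = 0.974 − (-3.023) = 3.997

d′ = 4.00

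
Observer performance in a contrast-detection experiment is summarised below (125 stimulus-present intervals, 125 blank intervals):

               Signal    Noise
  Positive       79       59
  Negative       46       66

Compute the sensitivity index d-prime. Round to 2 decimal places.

H = 79/125 = 0.6320
FA = 59/125 = 0.4720
z(0.6320) = 0.337, z(0.4720) = -0.070
d' = z(H) − z(FA) = 0.337 − (-0.070) = 0.407

d-prime = 0.41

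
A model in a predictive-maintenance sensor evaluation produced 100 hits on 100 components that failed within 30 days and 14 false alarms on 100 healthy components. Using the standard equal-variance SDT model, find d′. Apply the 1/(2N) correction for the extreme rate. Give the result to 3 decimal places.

The hit rate is 100/100 = 1, so apply the 1/(2N) correction: H → 1 − 1/(2·100) = 0.99500.
z(H) = z(0.99500) = 2.5758
z(FA) = z(0.14000) = -1.0803
d' = 2.5758 − (-1.0803) = 3.6561

d′ = 3.656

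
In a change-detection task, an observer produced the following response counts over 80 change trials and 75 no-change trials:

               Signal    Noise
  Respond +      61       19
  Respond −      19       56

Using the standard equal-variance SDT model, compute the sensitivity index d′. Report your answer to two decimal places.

d′ = 1.38

H = 61/80 = 0.7625
FA = 19/75 = 0.2533
z(0.7625) = 0.7144, z(0.2533) = -0.6641
d' = z(H) − z(FA) = 0.7144 − (-0.6641) = 1.3785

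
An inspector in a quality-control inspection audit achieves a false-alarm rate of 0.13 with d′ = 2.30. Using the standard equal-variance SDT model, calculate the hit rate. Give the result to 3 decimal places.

z(false-alarm rate) = z(0.13) = -1.1264
z(H) = z(FA) + d' = -1.1264 + 2.30 = 1.1736
hit rate = Φ(1.1736) = 0.8797

hit rate = 0.880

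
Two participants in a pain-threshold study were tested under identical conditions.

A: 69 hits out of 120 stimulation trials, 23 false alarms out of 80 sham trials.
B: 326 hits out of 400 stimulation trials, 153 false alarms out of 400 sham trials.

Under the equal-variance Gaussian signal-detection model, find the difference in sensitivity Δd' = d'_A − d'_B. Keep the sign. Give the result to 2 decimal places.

A: z(0.5750) = 0.189, z(0.2875) = -0.561, d' = 0.750
B: z(0.8150) = 0.896, z(0.3825) = -0.299, d' = 1.195
Δd' = d'_A − d'_B = 0.750 − 1.195 = -0.445
B has the higher sensitivity.

Δd' = -0.45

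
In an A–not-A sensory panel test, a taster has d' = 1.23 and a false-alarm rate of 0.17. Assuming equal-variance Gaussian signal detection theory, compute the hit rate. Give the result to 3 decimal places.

hit rate = 0.609

z(false-alarm rate) = z(0.17) = -0.9542
z(H) = z(FA) + d' = -0.9542 + 1.23 = 0.2758
hit rate = Φ(0.2758) = 0.6086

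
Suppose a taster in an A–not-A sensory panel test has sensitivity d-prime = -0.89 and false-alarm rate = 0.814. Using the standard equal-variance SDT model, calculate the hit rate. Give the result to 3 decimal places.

hit rate = 0.501

z(false-alarm rate) = z(0.814) = 0.8927
z(H) = z(FA) + d' = 0.8927 + (-0.89) = 0.0027
hit rate = Φ(0.0027) = 0.5011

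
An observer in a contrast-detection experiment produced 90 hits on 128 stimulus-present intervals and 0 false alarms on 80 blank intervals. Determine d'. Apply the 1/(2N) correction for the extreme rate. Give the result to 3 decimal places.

d' = 3.031

The false-alarm rate is 0/80 = 0, so apply the 1/(2N) correction: FA → 1/(2·80) = 0.00625.
z(H) = z(0.70312) = 0.5334
z(FA) = z(0.00625) = -2.4977
d' = 0.5334 − (-2.4977) = 3.0311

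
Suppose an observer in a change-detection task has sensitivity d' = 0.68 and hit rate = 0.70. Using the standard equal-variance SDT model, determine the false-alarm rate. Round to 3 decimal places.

z(hit rate) = z(0.70) = 0.5244
z(FA) = z(H) − d' = 0.5244 − 0.68 = -0.1556
false-alarm rate = Φ(-0.1556) = 0.4382

false-alarm rate = 0.438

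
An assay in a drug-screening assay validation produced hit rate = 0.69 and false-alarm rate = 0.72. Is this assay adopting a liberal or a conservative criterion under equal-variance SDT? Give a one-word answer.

liberal

z(H) = 0.496, z(FA) = 0.583
c = −½·(z(H) + z(FA)) = -0.5395
c < 0 → liberal criterion (biased toward responding “yes”).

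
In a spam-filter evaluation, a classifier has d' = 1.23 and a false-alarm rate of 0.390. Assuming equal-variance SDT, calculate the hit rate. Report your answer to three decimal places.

hit rate = 0.829

z(false-alarm rate) = z(0.390) = -0.2793
z(H) = z(FA) + d' = -0.2793 + 1.23 = 0.9507
hit rate = Φ(0.9507) = 0.8291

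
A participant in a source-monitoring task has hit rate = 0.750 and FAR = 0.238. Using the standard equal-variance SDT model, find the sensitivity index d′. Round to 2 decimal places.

Φ⁻¹(H) = Φ⁻¹(0.750) = 0.674
Φ⁻¹(FA) = Φ⁻¹(0.238) = -0.713
d' = z(H) − z(FA) = 0.674 − (-0.713) = 1.387

d′ = 1.39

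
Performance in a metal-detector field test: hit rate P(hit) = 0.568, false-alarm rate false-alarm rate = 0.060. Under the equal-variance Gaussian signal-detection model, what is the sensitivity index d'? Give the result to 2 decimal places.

d' = 1.73

z(H) = 0.1713
z(FA) = -1.5548
d' = z(H) − z(FA) = 0.1713 − (-1.5548) = 1.7261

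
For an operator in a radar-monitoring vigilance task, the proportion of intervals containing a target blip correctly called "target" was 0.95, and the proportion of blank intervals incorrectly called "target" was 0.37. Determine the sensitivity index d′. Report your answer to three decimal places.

z(0.95) = 1.6449, z(0.37) = -0.3319
d' = z(H) − z(FA) = 1.6449 − (-0.3319) = 1.9768

d′ = 1.977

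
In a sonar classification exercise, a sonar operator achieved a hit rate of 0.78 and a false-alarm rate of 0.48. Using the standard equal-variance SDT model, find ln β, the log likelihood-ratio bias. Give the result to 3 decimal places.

ln β = -0.297

z(0.78) = 0.7722, z(0.48) = -0.0502
ln β = −½·[z(H)² − z(FA)²] = −0.5 × (0.5963 − 0.0025) = -0.2969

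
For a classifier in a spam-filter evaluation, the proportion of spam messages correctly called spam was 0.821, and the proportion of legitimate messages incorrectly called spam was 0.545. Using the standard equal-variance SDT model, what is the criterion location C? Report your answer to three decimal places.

z(H) = z(0.821) = 0.9192
z(FA) = z(0.545) = 0.1130
c = −½·[z(H) + z(FA)] = −0.5 × (0.9192 + 0.1130) = -0.5161
c < 0: the classifier has a liberal response bias.

C = -0.516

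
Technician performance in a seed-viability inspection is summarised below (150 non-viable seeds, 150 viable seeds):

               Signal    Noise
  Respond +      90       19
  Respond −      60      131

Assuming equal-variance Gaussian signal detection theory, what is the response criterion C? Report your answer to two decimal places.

H = 90/150 = 0.6000
FA = 19/150 = 0.1267
z(0.6000) = 0.253, z(0.1267) = -1.142
c = −½·[z(H) + z(FA)] = −0.5 × (0.253 + (-1.142)) = 0.4445

C = 0.44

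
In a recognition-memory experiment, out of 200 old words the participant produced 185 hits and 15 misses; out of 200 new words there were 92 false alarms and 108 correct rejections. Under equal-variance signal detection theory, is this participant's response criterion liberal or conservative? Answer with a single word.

liberal

z(H) = 1.440, z(FA) = -0.100
c = −½·(z(H) + z(FA)) = -0.670
c < 0 → liberal criterion (biased toward responding “yes”).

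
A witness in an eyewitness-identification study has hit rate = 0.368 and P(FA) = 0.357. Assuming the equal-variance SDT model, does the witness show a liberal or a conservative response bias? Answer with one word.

z(H) = -0.337, z(FA) = -0.366
c = −½·(z(H) + z(FA)) = 0.3515
c > 0 → conservative criterion (biased toward responding “no”).

conservative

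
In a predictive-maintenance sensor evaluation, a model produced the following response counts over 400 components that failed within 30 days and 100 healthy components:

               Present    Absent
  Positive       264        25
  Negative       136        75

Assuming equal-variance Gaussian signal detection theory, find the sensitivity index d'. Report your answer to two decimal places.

H = 264/400 = 0.6600
FA = 25/100 = 0.2500
z(H) = 0.4125
z(FA) = -0.6745
d' = z(H) − z(FA) = 0.4125 − (-0.6745) = 1.0870

d' = 1.09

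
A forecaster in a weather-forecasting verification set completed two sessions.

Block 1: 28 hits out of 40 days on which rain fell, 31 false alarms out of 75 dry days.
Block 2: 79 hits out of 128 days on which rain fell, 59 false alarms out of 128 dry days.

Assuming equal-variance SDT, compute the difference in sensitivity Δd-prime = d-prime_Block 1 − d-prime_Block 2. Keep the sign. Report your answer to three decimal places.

Δd-prime = 0.347

Block 1: z(0.7000) = 0.5244, z(0.4133) = -0.2191, d' = 0.7435
Block 2: z(0.6172) = 0.2981, z(0.4609) = -0.0982, d' = 0.3963
Δd' = d'_Block 1 − d'_Block 2 = 0.7435 − 0.3963 = 0.3472
Block 1 has the higher sensitivity.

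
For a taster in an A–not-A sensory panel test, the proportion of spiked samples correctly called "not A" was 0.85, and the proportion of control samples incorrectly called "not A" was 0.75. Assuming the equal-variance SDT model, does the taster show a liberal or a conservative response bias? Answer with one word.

z(H) = 1.036, z(FA) = 0.674
c = −½·(z(H) + z(FA)) = -0.855
c < 0 → liberal criterion (biased toward responding “yes”).

liberal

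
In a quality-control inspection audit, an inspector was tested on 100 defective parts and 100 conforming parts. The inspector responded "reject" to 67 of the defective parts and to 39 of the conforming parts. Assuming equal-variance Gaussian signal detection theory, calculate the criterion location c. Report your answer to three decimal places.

c = -0.080

H = 67/100 = 0.6700
FA = 39/100 = 0.3900
z(H) = 0.4399
z(FA) = -0.2793
c = −½·[z(H) + z(FA)] = −0.5 × (0.4399 + (-0.2793)) = -0.0803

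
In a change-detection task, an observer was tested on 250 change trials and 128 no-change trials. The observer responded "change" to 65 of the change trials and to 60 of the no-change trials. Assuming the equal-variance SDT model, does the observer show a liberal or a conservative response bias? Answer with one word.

conservative

z(H) = -0.643, z(FA) = -0.078
c = −½·(z(H) + z(FA)) = 0.3605
c > 0 → conservative criterion (biased toward responding “no”).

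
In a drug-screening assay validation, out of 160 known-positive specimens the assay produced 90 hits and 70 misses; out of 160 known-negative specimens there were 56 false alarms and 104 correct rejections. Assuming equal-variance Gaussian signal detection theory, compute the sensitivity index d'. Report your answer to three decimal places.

H = 90/160 = 0.5625
FA = 56/160 = 0.3500
Φ⁻¹(H) = 0.1573
Φ⁻¹(FA) = -0.3853
d' = z(H) − z(FA) = 0.1573 − (-0.3853) = 0.5426

d' = 0.543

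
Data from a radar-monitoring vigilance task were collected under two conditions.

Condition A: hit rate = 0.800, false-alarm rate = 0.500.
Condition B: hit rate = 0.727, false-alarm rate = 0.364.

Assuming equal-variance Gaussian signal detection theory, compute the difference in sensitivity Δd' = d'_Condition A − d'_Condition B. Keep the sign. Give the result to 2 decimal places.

Δd' = -0.11

Condition A: z(0.800) = 0.842, z(0.500) = 0.000, d' = 0.842
Condition B: z(0.727) = 0.604, z(0.364) = -0.348, d' = 0.952
Δd' = d'_Condition A − d'_Condition B = 0.842 − 0.952 = -0.110
Condition B has the higher sensitivity.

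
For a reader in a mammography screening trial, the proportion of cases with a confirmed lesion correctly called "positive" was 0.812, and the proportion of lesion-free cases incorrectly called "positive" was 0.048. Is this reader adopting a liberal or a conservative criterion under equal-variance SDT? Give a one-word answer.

z(H) = 0.885, z(FA) = -1.665
c = −½·(z(H) + z(FA)) = 0.390
c > 0 → conservative criterion (biased toward responding “no”).

conservative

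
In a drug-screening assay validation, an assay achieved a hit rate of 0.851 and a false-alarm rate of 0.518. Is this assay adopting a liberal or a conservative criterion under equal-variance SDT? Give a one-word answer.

z(H) = 1.041, z(FA) = 0.045
c = −½·(z(H) + z(FA)) = -0.543
c < 0 → liberal criterion (biased toward responding “yes”).

liberal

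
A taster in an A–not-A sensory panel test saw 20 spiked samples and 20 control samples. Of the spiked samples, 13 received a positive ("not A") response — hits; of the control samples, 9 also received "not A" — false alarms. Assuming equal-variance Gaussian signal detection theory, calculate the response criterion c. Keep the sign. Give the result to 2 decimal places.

H = 13/20 = 0.6500
FA = 9/20 = 0.4500
Φ⁻¹(H) = Φ⁻¹(0.6500) = 0.3853
Φ⁻¹(FA) = Φ⁻¹(0.4500) = -0.1257
c = −½·[z(H) + z(FA)] = −0.5 × (0.3853 + (-0.1257)) = -0.1298

c = -0.13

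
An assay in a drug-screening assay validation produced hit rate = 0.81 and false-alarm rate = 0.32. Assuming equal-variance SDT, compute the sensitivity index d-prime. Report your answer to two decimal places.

Φ⁻¹(H) = 0.8779
Φ⁻¹(FA) = -0.4677
d' = z(H) − z(FA) = 0.8779 − (-0.4677) = 1.3456

d-prime = 1.35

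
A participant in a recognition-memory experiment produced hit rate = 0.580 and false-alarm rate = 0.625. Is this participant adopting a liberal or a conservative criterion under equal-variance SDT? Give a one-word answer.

liberal

z(H) = 0.202, z(FA) = 0.319
c = −½·(z(H) + z(FA)) = -0.2605
c < 0 → liberal criterion (biased toward responding “yes”).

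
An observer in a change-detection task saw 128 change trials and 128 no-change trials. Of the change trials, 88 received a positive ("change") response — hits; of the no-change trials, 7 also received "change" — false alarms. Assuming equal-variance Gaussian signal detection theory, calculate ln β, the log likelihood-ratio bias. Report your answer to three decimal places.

ln β = 1.162

H = 88/128 = 0.6875
FA = 7/128 = 0.0547
z(0.6875) = 0.4888, z(0.0547) = -1.6009
ln β = −½·[z(H)² − z(FA)²] = −0.5 × (0.2389 − 2.5629) = 1.1620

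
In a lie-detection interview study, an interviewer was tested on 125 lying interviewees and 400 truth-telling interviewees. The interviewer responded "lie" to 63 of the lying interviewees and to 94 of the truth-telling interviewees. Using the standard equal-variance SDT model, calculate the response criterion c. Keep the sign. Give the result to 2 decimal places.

c = 0.36

H = 63/125 = 0.5040
FA = 94/400 = 0.2350
z(0.5040) = 0.0100, z(0.2350) = -0.7225
c = −½·[z(H) + z(FA)] = −0.5 × (0.0100 + (-0.7225)) = 0.35625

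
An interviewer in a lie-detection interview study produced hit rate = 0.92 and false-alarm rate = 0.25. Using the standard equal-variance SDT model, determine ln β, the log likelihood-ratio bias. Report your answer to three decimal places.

z(0.92) = 1.4051, z(0.25) = -0.6745
ln β = −½·[z(H)² − z(FA)²] = −0.5 × (1.9743 − 0.4550) = -0.75965

ln β = -0.760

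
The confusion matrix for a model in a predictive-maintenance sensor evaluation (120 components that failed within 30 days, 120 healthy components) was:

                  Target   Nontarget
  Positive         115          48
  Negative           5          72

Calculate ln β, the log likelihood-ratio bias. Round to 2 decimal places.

H = 115/120 = 0.9583
FA = 48/120 = 0.4000
Φ⁻¹(0.9583) = 1.731, Φ⁻¹(0.4000) = -0.253
ln β = −½·[z(H)² − z(FA)²] = −0.5 × (2.996 − 0.064) = -1.466

ln β = -1.47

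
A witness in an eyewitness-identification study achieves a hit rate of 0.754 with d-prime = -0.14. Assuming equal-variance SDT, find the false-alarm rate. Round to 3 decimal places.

false-alarm rate = 0.796

z(hit rate) = z(0.754) = 0.6871
z(FA) = z(H) − d' = 0.6871 − (-0.14) = 0.8271
false-alarm rate = Φ(0.8271) = 0.7959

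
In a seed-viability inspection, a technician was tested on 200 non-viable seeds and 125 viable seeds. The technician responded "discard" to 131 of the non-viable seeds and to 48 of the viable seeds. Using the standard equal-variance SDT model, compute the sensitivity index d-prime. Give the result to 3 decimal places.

d-prime = 0.694

H = 131/200 = 0.6550
FA = 48/125 = 0.3840
z(H) = z(0.6550) = 0.3989
z(FA) = z(0.3840) = -0.2950
d' = z(H) − z(FA) = 0.3989 − (-0.2950) = 0.6939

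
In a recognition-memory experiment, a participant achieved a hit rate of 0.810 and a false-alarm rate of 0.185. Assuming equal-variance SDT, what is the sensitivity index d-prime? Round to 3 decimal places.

d-prime = 1.774

z(H) = z(0.810) = 0.8779
z(FA) = z(0.185) = -0.8965
d' = z(H) − z(FA) = 0.8779 − (-0.8965) = 1.7744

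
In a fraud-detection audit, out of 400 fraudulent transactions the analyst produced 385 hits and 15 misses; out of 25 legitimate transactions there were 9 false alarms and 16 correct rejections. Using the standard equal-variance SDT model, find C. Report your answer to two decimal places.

C = -0.71

H = 385/400 = 0.9625
FA = 9/25 = 0.3600
z(H) = z(0.9625) = 1.7805
z(FA) = z(0.3600) = -0.3585
c = −½·[z(H) + z(FA)] = −0.5 × (1.7805 + (-0.3585)) = -0.7110
c < 0: the analyst has a liberal response bias.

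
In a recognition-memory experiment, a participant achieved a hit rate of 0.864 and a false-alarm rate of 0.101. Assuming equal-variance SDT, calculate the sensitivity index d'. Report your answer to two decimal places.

z(0.864) = 1.0985, z(0.101) = -1.2759
d' = z(H) − z(FA) = 1.0985 − (-1.2759) = 2.3744

d' = 2.37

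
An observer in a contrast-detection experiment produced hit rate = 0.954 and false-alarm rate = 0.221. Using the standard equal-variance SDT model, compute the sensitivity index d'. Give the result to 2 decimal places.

d' = 2.45

z(0.954) = 1.685, z(0.221) = -0.769
d' = z(H) − z(FA) = 1.685 − (-0.769) = 2.454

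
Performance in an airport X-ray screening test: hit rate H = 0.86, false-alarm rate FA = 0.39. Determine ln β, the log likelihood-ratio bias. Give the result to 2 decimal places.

z(0.86) = 1.080, z(0.39) = -0.279
ln β = −½·[z(H)² − z(FA)²] = −0.5 × (1.166 − 0.078) = -0.544

ln β = -0.54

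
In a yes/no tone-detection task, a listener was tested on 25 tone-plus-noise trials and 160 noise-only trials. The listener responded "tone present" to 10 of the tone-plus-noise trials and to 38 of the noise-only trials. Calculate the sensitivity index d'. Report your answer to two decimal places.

H = 10/25 = 0.4000
FA = 38/160 = 0.2375
Φ⁻¹(0.4000) = -0.253, Φ⁻¹(0.2375) = -0.714
d' = z(H) − z(FA) = -0.253 − (-0.714) = 0.461

d' = 0.46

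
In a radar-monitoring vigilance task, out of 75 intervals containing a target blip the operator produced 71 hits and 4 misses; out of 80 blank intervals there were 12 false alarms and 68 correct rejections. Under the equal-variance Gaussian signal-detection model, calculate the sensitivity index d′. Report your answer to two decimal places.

H = 71/75 = 0.9467
FA = 12/80 = 0.1500
z(H) = z(0.9467) = 1.614
z(FA) = z(0.1500) = -1.036
d' = z(H) − z(FA) = 1.614 − (-1.036) = 2.650

d′ = 2.65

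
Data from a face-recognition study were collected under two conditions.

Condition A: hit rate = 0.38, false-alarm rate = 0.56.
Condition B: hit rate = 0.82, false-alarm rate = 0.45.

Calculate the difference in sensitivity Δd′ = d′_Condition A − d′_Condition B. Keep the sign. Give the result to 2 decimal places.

Δd′ = -1.50

Condition A: z(0.38) = -0.305, z(0.56) = 0.151, d' = -0.456
Condition B: z(0.82) = 0.915, z(0.45) = -0.126, d' = 1.041
Δd' = d'_Condition A − d'_Condition B = -0.456 − 1.041 = -1.497
Condition B has the higher sensitivity.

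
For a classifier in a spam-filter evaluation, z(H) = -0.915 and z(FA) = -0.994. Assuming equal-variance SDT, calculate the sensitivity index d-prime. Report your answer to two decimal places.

d' = z(H) − z(FA) = -0.915 − (-0.994) = 0.079

d-prime = 0.08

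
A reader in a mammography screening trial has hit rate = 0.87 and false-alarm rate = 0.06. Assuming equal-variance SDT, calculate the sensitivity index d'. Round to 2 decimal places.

z(0.87) = 1.126, z(0.06) = -1.555
d' = z(H) − z(FA) = 1.126 − (-1.555) = 2.681

d' = 2.68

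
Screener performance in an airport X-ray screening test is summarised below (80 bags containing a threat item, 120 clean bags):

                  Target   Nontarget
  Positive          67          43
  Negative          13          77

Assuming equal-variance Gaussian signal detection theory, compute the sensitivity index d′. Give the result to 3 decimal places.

H = 67/80 = 0.8375
FA = 43/120 = 0.3583
Φ⁻¹(0.8375) = 0.9842, Φ⁻¹(0.3583) = -0.3630
d' = z(H) − z(FA) = 0.9842 − (-0.3630) = 1.3472

d′ = 1.347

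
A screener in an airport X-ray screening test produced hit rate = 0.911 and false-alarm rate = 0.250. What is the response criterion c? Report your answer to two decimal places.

c = -0.34

Φ⁻¹(H) = Φ⁻¹(0.911) = 1.347
Φ⁻¹(FA) = Φ⁻¹(0.250) = -0.674
c = −½·[z(H) + z(FA)] = −0.5 × (1.347 + (-0.674)) = -0.3365
c < 0: the screener has a liberal response bias.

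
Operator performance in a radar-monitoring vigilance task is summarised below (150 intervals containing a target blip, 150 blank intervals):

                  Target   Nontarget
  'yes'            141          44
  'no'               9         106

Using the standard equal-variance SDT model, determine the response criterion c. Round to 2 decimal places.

c = -0.51

H = 141/150 = 0.9400
FA = 44/150 = 0.2933
Φ⁻¹(0.9400) = 1.555, Φ⁻¹(0.2933) = -0.544
c = −½·[z(H) + z(FA)] = −0.5 × (1.555 + (-0.544)) = -0.5055
c < 0: the operator has a liberal response bias.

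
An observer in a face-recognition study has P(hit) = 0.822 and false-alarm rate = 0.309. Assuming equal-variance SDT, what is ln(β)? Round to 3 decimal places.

ln β = -0.302

z(H) = 0.9230
z(FA) = -0.4987
ln β = −½·[z(H)² − z(FA)²] = −0.5 × (0.8519 − 0.2487) = -0.3016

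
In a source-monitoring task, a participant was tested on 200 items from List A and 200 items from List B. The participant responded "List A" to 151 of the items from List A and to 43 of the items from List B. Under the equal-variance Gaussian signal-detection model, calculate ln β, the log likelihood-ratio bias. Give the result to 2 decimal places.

ln β = 0.07

H = 151/200 = 0.7550
FA = 43/200 = 0.2150
Φ⁻¹(H) = Φ⁻¹(0.7550) = 0.690
Φ⁻¹(FA) = Φ⁻¹(0.2150) = -0.789
ln β = −½·[z(H)² − z(FA)²] = −0.5 × (0.476 − 0.623) = 0.0735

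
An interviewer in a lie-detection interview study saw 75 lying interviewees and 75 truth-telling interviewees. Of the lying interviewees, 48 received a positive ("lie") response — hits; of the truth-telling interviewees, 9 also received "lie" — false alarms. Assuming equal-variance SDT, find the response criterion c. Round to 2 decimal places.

H = 48/75 = 0.6400
FA = 9/75 = 0.1200
Φ⁻¹(H) = Φ⁻¹(0.6400) = 0.3585
Φ⁻¹(FA) = Φ⁻¹(0.1200) = -1.1750
c = −½·[z(H) + z(FA)] = −0.5 × (0.3585 + (-1.1750)) = 0.40825

c = 0.41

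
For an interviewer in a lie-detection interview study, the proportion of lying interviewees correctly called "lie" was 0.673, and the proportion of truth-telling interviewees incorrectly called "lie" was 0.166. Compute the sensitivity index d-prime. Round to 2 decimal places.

Φ⁻¹(H) = Φ⁻¹(0.673) = 0.4482
Φ⁻¹(FA) = Φ⁻¹(0.166) = -0.9701
d' = z(H) − z(FA) = 0.4482 − (-0.9701) = 1.4183

d-prime = 1.42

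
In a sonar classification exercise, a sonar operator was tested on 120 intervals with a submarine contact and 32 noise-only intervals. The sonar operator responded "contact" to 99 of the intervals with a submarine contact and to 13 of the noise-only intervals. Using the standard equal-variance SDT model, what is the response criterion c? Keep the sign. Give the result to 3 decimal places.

H = 99/120 = 0.8250
FA = 13/32 = 0.4062
z(H) = z(0.8250) = 0.9346
z(FA) = z(0.4062) = -0.2373
c = −½·[z(H) + z(FA)] = −0.5 × (0.9346 + (-0.2373)) = -0.34865
c < 0: the sonar operator has a liberal response bias.

c = -0.349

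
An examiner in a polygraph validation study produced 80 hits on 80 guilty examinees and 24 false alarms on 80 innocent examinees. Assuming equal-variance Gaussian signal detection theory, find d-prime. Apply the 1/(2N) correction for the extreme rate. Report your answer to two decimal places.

The hit rate is 80/80 = 1, so apply the 1/(2N) correction: H → 1 − 1/(2·80) = 0.99375.
z(H) = z(0.99375) = 2.498
z(FA) = z(0.30000) = -0.524
d' = 2.498 − (-0.524) = 3.022

d-prime = 3.02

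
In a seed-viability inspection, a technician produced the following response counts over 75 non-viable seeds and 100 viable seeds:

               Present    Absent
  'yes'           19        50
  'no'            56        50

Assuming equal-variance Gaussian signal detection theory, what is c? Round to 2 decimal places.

H = 19/75 = 0.2533
FA = 50/100 = 0.5000
z(H) = z(0.2533) = -0.664
z(FA) = z(0.5000) = 0.000
c = −½·[z(H) + z(FA)] = −0.5 × (-0.664 + 0.000) = 0.332
c > 0: the technician has a conservative response bias.

c = 0.33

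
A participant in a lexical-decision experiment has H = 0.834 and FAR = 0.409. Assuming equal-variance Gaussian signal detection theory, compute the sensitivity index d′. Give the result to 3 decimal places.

z(0.834) = 0.9701, z(0.409) = -0.2301
d' = z(H) − z(FA) = 0.9701 − (-0.2301) = 1.2002

d′ = 1.200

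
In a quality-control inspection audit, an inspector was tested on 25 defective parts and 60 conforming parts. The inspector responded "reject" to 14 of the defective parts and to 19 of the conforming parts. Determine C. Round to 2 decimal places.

C = 0.16

H = 14/25 = 0.5600
FA = 19/60 = 0.3167
z(0.5600) = 0.151, z(0.3167) = -0.477
c = −½·[z(H) + z(FA)] = −0.5 × (0.151 + (-0.477)) = 0.163
c > 0: the inspector has a conservative response bias.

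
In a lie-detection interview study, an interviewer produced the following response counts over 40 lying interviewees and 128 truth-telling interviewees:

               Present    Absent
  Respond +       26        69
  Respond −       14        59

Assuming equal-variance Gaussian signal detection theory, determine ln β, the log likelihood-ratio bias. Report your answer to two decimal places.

ln β = -0.07

H = 26/40 = 0.6500
FA = 69/128 = 0.5391
Φ⁻¹(H) = 0.385
Φ⁻¹(FA) = 0.098
ln β = −½·[z(H)² − z(FA)²] = −0.5 × (0.148 − 0.010) = -0.069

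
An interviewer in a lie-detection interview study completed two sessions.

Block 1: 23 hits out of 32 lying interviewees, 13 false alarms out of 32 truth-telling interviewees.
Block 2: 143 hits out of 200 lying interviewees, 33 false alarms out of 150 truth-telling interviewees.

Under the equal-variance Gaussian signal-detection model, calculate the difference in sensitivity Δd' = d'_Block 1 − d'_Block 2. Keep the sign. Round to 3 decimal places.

Block 1: z(0.7188) = 0.5793, z(0.4062) = -0.2373, d' = 0.8166
Block 2: z(0.7150) = 0.5681, z(0.2200) = -0.7722, d' = 1.3403
Δd' = d'_Block 1 − d'_Block 2 = 0.8166 − 1.3403 = -0.5237
Block 2 has the higher sensitivity.

Δd' = -0.524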